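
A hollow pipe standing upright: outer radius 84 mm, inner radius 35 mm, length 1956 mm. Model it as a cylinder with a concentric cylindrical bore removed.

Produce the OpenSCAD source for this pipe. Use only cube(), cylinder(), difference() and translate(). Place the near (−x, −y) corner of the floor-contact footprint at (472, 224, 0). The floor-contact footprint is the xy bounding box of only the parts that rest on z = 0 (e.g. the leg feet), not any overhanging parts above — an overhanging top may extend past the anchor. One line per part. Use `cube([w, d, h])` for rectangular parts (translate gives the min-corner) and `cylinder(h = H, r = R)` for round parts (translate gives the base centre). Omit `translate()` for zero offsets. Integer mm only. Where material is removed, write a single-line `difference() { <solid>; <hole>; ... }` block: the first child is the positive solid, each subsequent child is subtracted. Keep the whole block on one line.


difference() { translate([556, 308, 0]) cylinder(h = 1956, r = 84); translate([556, 308, 0]) cylinder(h = 1956, r = 35); }


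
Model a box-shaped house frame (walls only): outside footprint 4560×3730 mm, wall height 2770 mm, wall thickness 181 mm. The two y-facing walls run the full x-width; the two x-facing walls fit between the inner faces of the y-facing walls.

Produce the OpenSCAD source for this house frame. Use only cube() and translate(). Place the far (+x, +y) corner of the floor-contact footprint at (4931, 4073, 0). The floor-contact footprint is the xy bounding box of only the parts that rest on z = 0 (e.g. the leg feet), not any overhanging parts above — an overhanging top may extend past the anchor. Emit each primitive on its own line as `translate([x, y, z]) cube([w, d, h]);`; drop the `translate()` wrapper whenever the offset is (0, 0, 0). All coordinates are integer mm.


translate([371, 343, 0]) cube([4560, 181, 2770]);
translate([371, 3892, 0]) cube([4560, 181, 2770]);
translate([371, 524, 0]) cube([181, 3368, 2770]);
translate([4750, 524, 0]) cube([181, 3368, 2770]);


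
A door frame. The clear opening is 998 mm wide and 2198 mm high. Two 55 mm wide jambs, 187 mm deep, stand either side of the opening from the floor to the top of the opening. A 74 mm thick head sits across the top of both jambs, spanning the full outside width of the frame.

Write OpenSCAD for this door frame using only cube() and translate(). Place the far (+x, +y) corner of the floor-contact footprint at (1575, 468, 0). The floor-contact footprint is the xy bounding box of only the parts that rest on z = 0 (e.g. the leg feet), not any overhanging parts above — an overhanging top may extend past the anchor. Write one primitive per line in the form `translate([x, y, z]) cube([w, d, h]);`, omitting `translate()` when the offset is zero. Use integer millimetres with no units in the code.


translate([467, 281, 0]) cube([55, 187, 2198]);
translate([1520, 281, 0]) cube([55, 187, 2198]);
translate([467, 281, 2198]) cube([1108, 187, 74]);


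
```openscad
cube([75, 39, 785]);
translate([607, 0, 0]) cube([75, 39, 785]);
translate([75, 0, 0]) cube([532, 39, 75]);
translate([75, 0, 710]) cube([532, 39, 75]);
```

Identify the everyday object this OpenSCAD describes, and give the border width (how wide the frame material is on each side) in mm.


A picture frame. The border width is 75 mm.

Four thin pieces enclosing a rectangular opening — a picture frame. The two full-height stiles are 785 mm tall; the top rail sits at z = 710 and is 75 mm tall, so the border above the opening is 785 − 710 = 75 mm, matching the stile x-width.


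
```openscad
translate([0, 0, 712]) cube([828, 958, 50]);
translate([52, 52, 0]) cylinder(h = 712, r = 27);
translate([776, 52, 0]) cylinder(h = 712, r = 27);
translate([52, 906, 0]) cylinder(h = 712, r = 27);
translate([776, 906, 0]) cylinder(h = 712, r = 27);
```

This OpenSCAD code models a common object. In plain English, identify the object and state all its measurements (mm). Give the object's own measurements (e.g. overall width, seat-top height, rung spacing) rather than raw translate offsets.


A rectangular dining table. The top is 828×958×50 mm with its upper surface at z = 762 mm. It stands on four round legs of 54 mm diameter, each leg's bounding box inset 25 mm from the nearest pair of top edges, running from the floor to the underside of the top.


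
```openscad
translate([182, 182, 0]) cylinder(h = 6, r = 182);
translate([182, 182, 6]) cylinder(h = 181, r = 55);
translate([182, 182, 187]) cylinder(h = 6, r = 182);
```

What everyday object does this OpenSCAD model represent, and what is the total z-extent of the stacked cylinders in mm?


A spool. The overall height is 193 mm.

Three coaxial cylinders, large–small–large — a spool. Two 6 mm flanges and a 181 mm core give 6 + 181 + 6 = 193 mm.


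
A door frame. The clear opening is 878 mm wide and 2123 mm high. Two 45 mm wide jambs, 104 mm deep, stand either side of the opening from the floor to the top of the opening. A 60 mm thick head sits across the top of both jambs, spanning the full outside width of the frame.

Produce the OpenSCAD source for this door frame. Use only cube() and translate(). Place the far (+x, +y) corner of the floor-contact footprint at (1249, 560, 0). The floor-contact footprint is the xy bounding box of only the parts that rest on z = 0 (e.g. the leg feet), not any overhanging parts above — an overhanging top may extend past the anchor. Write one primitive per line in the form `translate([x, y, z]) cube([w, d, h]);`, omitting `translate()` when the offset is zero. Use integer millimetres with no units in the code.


translate([281, 456, 0]) cube([45, 104, 2123]);
translate([1204, 456, 0]) cube([45, 104, 2123]);
translate([281, 456, 2123]) cube([968, 104, 60]);


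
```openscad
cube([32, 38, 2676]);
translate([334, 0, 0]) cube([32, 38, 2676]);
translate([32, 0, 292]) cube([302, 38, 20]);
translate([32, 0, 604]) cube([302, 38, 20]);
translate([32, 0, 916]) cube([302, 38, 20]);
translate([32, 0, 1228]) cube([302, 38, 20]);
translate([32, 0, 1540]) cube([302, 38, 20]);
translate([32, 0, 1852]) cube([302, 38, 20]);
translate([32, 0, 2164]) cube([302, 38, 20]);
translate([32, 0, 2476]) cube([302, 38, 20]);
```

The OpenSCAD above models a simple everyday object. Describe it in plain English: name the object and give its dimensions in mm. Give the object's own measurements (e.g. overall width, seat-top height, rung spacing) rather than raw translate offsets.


A straight ladder. Two 32×38 mm vertical rails, 2676 mm tall, stand 366 mm apart (outside-to-outside) with their front faces coplanar on the −y side. 8 rungs, each 38 mm deep and 20 mm tall, span between the inner faces of the rails, front faces flush with the rails. The lowest rung's underside is at z = 292 mm and rungs are spaced 312 mm apart (underside to underside).


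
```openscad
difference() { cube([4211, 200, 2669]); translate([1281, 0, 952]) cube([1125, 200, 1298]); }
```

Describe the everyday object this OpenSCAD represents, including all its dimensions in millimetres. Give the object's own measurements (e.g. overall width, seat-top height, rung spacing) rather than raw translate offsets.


A wall 4211 mm long (x), 200 mm thick (y), 2669 mm tall, with a rectangular window opening cut through it. The opening is 1125 mm wide and 1298 mm tall; its sill is at z = 952 mm and its near (−x) edge is 1281 mm from the wall's −x end. The opening passes through the full wall thickness.


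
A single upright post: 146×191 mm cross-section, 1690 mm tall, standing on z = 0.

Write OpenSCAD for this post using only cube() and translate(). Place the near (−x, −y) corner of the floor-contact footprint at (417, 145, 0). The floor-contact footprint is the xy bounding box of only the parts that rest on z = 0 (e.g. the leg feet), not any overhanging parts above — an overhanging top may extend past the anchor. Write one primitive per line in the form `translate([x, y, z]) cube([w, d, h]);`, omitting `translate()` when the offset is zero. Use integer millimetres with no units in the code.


translate([417, 145, 0]) cube([146, 191, 1690]);


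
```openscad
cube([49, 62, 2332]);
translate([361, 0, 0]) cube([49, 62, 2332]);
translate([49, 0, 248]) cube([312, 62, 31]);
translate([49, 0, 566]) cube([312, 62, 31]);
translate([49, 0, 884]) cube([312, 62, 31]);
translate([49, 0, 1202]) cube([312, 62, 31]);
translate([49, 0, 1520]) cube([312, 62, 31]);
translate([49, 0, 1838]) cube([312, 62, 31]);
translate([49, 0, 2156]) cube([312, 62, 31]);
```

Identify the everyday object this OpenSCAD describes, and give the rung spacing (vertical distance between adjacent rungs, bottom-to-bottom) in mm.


A ladder. The rung spacing is 318 mm.

Two tall 49×62 posts with 7 short bars between them — a ladder. Adjacent rungs sit at z = 248 and z = 566, so the spacing is 566 − 248 = 318 mm.


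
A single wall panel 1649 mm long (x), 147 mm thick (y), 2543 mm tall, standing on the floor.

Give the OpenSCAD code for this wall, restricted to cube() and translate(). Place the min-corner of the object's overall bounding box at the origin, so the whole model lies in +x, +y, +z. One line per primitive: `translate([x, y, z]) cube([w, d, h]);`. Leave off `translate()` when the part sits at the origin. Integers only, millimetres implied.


cube([1649, 147, 2543]);


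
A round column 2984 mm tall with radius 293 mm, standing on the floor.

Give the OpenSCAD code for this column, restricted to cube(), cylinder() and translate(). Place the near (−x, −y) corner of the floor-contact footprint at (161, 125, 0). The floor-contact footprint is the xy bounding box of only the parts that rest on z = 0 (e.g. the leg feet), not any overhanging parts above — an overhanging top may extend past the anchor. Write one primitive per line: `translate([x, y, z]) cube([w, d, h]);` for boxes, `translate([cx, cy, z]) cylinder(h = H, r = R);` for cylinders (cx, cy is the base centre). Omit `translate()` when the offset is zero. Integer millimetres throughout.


translate([454, 418, 0]) cylinder(h = 2984, r = 293);


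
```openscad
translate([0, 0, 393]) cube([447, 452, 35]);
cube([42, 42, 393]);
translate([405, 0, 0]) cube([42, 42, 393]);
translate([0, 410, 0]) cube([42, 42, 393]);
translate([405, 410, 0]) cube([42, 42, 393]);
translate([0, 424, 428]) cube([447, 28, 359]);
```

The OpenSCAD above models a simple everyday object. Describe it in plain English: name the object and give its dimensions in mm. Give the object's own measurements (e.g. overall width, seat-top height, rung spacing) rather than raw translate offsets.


A chair. The seat is a 447×452×35 mm slab with its top at z = 428 mm, on four 42×42 mm corner legs (flush with the seat edges, standing on z = 0). A flat backrest 28 mm thick, 359 mm tall, spans the full seat width and rises from the seat top along its +y edge, rear face flush with the rear of the seat.


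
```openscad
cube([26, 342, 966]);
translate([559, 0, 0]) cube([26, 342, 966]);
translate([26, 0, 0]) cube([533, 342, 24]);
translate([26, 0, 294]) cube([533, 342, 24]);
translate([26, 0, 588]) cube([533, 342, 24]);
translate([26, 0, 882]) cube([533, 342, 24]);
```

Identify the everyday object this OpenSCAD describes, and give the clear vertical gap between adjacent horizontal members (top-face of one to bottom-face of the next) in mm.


A bookshelf. The clear shelf gap is 270 mm.

Two tall side panels with 4 horizontal boards between them — a bookshelf. The first two shelf undersides are at z = 0 and z = 294; with shelf thickness 24, the clear gap is 294 − 0 − 24 = 270 mm.


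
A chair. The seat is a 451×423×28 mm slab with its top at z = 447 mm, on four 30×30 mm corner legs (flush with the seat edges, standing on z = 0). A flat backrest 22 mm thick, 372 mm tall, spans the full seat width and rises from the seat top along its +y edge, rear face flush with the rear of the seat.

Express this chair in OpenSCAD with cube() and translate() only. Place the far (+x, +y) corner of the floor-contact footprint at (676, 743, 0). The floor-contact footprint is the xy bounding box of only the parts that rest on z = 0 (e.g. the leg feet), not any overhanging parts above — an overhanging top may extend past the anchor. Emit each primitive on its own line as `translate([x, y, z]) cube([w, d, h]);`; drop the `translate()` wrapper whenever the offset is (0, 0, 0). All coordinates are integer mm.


translate([225, 320, 419]) cube([451, 423, 28]);
translate([225, 320, 0]) cube([30, 30, 419]);
translate([646, 320, 0]) cube([30, 30, 419]);
translate([225, 713, 0]) cube([30, 30, 419]);
translate([646, 713, 0]) cube([30, 30, 419]);
translate([225, 721, 447]) cube([451, 22, 372]);


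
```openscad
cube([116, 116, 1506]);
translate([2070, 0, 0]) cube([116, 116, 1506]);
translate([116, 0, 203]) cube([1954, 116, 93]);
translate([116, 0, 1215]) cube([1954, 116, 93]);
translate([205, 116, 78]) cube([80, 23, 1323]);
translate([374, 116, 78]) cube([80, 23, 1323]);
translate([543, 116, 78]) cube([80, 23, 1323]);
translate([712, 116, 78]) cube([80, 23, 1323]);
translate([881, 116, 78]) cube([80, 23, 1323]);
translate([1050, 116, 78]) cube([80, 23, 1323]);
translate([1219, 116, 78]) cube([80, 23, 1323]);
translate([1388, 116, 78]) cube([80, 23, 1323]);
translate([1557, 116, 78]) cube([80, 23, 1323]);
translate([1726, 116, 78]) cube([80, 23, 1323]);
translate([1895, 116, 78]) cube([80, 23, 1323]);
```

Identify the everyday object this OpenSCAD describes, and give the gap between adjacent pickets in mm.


A fence section. The picket gap is 89 mm.

Two posts, two rails, 11 pickets — a fence section. Span 1954 mm holds 11 pickets of 80 mm with 12 equal gaps: ⌊(1954 − 11·80) / 12⌋ = 89 mm.


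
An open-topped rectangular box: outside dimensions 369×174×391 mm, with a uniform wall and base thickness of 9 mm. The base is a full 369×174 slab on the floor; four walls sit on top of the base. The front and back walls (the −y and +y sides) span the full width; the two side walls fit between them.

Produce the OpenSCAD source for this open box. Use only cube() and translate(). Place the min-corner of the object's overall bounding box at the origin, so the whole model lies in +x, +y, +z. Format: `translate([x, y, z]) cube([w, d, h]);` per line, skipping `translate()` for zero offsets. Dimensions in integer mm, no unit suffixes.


cube([369, 174, 9]);
translate([0, 0, 9]) cube([369, 9, 382]);
translate([0, 165, 9]) cube([369, 9, 382]);
translate([0, 9, 9]) cube([9, 156, 382]);
translate([360, 9, 9]) cube([9, 156, 382]);


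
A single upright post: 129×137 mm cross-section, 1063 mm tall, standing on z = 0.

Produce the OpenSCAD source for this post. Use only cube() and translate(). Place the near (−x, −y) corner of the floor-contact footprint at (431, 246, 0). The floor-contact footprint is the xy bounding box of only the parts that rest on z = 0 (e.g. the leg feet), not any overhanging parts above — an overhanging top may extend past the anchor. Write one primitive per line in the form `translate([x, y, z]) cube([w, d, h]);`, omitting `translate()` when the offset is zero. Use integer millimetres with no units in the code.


translate([431, 246, 0]) cube([129, 137, 1063]);


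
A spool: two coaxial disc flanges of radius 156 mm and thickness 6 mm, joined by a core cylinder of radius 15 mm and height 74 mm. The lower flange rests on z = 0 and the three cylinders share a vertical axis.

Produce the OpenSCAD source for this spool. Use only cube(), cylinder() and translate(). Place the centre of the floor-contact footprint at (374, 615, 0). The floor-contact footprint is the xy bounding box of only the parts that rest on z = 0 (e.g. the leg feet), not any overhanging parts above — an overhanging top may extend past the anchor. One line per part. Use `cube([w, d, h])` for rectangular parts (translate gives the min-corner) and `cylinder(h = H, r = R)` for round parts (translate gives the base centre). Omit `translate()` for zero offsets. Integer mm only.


translate([374, 615, 0]) cylinder(h = 6, r = 156);
translate([374, 615, 6]) cylinder(h = 74, r = 15);
translate([374, 615, 80]) cylinder(h = 6, r = 156);


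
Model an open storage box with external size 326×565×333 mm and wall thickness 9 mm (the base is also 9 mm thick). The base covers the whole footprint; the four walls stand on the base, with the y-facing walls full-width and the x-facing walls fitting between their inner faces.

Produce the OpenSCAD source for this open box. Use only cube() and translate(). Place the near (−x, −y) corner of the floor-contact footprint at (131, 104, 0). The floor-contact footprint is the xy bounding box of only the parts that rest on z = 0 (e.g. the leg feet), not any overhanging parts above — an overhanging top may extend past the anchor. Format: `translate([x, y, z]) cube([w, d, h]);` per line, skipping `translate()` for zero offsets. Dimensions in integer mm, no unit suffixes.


translate([131, 104, 0]) cube([326, 565, 9]);
translate([131, 104, 9]) cube([326, 9, 324]);
translate([131, 660, 9]) cube([326, 9, 324]);
translate([131, 113, 9]) cube([9, 547, 324]);
translate([448, 113, 9]) cube([9, 547, 324]);


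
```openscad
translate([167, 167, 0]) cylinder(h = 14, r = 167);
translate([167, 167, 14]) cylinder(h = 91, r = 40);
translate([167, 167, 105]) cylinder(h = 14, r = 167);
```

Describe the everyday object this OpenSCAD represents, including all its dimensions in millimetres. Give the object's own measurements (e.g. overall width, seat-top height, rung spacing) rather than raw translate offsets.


A spool: two coaxial disc flanges of radius 167 mm and thickness 14 mm, joined by a core cylinder of radius 40 mm and height 91 mm. The lower flange rests on z = 0 and the three cylinders share a vertical axis.


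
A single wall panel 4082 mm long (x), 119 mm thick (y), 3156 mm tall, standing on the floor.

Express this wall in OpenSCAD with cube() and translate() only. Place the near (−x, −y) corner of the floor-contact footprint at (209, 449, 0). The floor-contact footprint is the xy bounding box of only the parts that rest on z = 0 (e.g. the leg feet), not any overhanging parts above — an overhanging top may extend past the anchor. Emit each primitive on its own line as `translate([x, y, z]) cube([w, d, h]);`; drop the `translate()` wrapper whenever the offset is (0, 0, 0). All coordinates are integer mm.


translate([209, 449, 0]) cube([4082, 119, 3156]);


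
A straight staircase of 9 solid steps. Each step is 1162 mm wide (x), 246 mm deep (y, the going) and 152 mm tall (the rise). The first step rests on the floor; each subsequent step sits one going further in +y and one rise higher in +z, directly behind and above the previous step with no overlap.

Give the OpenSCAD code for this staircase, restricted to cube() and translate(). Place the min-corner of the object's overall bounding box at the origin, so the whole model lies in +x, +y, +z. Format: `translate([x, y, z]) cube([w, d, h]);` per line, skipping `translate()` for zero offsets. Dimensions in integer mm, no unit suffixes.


cube([1162, 246, 152]);
translate([0, 246, 152]) cube([1162, 246, 152]);
translate([0, 492, 304]) cube([1162, 246, 152]);
translate([0, 738, 456]) cube([1162, 246, 152]);
translate([0, 984, 608]) cube([1162, 246, 152]);
translate([0, 1230, 760]) cube([1162, 246, 152]);
translate([0, 1476, 912]) cube([1162, 246, 152]);
translate([0, 1722, 1064]) cube([1162, 246, 152]);
translate([0, 1968, 1216]) cube([1162, 246, 152]);


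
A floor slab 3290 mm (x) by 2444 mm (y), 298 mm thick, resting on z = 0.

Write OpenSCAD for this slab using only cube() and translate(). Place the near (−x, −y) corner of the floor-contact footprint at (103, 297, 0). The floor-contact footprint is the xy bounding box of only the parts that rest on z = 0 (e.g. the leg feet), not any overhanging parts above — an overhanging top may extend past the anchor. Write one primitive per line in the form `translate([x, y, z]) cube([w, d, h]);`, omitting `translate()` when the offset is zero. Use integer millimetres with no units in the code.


translate([103, 297, 0]) cube([3290, 2444, 298]);


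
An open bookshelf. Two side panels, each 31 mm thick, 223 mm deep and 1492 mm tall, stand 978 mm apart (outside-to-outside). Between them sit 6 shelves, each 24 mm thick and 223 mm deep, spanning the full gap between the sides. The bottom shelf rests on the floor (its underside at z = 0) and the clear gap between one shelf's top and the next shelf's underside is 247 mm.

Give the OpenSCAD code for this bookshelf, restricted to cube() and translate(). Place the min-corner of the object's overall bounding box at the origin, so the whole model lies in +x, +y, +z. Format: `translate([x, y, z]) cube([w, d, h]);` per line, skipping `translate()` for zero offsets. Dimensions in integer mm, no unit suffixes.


cube([31, 223, 1492]);
translate([947, 0, 0]) cube([31, 223, 1492]);
translate([31, 0, 0]) cube([916, 223, 24]);
translate([31, 0, 271]) cube([916, 223, 24]);
translate([31, 0, 542]) cube([916, 223, 24]);
translate([31, 0, 813]) cube([916, 223, 24]);
translate([31, 0, 1084]) cube([916, 223, 24]);
translate([31, 0, 1355]) cube([916, 223, 24]);


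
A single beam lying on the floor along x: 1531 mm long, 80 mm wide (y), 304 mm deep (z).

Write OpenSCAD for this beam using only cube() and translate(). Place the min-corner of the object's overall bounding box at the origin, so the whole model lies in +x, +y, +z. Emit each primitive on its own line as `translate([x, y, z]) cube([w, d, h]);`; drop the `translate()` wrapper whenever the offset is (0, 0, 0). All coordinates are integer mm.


cube([1531, 80, 304]);


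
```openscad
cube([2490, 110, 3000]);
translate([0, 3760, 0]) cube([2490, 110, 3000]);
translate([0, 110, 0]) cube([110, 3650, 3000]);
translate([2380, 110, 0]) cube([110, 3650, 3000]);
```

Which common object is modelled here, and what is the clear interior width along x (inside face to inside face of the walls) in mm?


A house (or room) frame. The interior width is 2270 mm.

Four 3000 mm walls enclosing a rectangle with no floor or roof — a room or house frame. Outside width is 2490 mm and wall thickness is 110 mm, so the interior width is 2490 − 2 × 110 = 2270 mm.


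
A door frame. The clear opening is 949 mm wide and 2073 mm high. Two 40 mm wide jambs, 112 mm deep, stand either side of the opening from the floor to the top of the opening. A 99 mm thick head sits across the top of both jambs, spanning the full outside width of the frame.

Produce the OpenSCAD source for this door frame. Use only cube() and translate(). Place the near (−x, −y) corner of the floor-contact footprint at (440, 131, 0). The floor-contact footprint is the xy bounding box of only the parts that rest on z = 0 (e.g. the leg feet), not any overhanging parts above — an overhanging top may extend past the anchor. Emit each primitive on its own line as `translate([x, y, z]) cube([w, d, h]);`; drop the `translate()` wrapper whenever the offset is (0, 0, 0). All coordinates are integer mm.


translate([440, 131, 0]) cube([40, 112, 2073]);
translate([1429, 131, 0]) cube([40, 112, 2073]);
translate([440, 131, 2073]) cube([1029, 112, 99]);


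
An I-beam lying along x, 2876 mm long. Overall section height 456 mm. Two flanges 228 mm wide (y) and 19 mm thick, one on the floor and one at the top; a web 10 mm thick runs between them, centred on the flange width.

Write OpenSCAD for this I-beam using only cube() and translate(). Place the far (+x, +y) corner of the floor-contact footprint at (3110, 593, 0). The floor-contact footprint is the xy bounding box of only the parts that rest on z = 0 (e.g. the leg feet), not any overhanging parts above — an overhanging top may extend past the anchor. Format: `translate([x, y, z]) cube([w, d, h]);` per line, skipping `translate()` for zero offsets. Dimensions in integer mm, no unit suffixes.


translate([234, 365, 0]) cube([2876, 228, 19]);
translate([234, 474, 19]) cube([2876, 10, 418]);
translate([234, 365, 437]) cube([2876, 228, 19]);


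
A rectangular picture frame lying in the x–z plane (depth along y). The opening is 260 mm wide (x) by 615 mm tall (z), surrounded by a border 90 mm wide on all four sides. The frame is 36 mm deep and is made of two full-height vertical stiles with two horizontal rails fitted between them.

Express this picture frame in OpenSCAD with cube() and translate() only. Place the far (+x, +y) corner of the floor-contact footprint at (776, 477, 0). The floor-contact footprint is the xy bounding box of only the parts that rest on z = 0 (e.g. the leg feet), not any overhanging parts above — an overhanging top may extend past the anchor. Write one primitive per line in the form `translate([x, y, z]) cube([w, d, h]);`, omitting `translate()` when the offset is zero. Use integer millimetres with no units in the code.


translate([336, 441, 0]) cube([90, 36, 795]);
translate([686, 441, 0]) cube([90, 36, 795]);
translate([426, 441, 0]) cube([260, 36, 90]);
translate([426, 441, 705]) cube([260, 36, 90]);


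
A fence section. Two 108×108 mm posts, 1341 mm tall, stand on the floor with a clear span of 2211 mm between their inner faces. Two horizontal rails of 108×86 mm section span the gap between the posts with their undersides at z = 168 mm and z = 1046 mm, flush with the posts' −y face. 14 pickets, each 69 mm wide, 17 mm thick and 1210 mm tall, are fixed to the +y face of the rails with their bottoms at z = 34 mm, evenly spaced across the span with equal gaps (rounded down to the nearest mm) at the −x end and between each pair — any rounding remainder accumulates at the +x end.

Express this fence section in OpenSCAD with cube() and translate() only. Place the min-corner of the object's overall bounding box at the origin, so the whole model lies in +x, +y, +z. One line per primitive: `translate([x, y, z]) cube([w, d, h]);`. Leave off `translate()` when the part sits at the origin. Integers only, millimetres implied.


cube([108, 108, 1341]);
translate([2319, 0, 0]) cube([108, 108, 1341]);
translate([108, 0, 168]) cube([2211, 108, 86]);
translate([108, 0, 1046]) cube([2211, 108, 86]);
translate([191, 108, 34]) cube([69, 17, 1210]);
translate([343, 108, 34]) cube([69, 17, 1210]);
translate([495, 108, 34]) cube([69, 17, 1210]);
translate([647, 108, 34]) cube([69, 17, 1210]);
translate([799, 108, 34]) cube([69, 17, 1210]);
translate([951, 108, 34]) cube([69, 17, 1210]);
translate([1103, 108, 34]) cube([69, 17, 1210]);
translate([1255, 108, 34]) cube([69, 17, 1210]);
translate([1407, 108, 34]) cube([69, 17, 1210]);
translate([1559, 108, 34]) cube([69, 17, 1210]);
translate([1711, 108, 34]) cube([69, 17, 1210]);
translate([1863, 108, 34]) cube([69, 17, 1210]);
translate([2015, 108, 34]) cube([69, 17, 1210]);
translate([2167, 108, 34]) cube([69, 17, 1210]);


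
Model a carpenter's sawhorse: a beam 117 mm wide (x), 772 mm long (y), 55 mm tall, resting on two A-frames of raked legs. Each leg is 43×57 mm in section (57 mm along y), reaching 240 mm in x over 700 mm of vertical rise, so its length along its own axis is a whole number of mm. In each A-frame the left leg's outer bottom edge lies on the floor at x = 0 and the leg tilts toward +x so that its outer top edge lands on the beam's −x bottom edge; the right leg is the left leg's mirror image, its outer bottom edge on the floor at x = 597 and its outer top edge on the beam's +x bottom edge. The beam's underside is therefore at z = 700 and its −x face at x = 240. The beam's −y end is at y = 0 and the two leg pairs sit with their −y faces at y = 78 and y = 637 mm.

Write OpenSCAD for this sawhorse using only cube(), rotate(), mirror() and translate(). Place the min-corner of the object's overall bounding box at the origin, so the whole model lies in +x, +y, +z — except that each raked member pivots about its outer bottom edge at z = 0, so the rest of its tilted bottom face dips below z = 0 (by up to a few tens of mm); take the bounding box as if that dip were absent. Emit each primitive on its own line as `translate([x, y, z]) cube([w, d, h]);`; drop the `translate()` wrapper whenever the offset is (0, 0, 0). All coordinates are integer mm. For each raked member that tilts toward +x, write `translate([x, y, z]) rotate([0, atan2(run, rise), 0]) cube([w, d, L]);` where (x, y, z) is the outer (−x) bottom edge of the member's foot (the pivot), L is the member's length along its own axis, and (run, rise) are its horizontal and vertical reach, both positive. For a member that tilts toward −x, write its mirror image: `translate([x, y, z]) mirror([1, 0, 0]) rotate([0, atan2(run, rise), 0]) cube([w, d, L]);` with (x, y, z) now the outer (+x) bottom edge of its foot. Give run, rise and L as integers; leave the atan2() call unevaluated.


translate([240, 0, 700]) cube([117, 772, 55]);
translate([0, 78, 0]) rotate([0, atan2(240, 700), 0]) cube([43, 57, 740]);
translate([597, 78, 0]) mirror([1, 0, 0]) rotate([0, atan2(240, 700), 0]) cube([43, 57, 740]);
translate([0, 637, 0]) rotate([0, atan2(240, 700), 0]) cube([43, 57, 740]);
translate([597, 637, 0]) mirror([1, 0, 0]) rotate([0, atan2(240, 700), 0]) cube([43, 57, 740]);


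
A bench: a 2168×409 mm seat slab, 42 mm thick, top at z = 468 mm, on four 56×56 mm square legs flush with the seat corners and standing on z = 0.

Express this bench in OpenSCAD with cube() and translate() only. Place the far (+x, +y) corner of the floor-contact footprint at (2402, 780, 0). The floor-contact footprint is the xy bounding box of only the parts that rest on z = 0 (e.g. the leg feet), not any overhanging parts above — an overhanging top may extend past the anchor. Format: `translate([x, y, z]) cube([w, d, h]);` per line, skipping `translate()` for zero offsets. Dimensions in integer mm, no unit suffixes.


translate([234, 371, 426]) cube([2168, 409, 42]);
translate([234, 371, 0]) cube([56, 56, 426]);
translate([234, 724, 0]) cube([56, 56, 426]);
translate([2346, 371, 0]) cube([56, 56, 426]);
translate([2346, 724, 0]) cube([56, 56, 426]);


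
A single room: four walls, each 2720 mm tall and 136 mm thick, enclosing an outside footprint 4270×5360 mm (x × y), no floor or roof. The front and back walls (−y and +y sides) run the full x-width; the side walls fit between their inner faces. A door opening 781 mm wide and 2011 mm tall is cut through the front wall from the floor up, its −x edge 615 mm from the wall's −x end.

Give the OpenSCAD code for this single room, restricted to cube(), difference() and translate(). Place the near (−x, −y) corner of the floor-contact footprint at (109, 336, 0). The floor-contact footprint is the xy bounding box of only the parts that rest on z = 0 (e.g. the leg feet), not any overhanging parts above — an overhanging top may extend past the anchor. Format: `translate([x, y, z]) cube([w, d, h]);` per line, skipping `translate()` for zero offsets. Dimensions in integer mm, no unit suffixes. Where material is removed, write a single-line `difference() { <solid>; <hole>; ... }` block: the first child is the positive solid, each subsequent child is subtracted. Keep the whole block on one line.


difference() { translate([109, 336, 0]) cube([4270, 136, 2720]); translate([724, 336, 0]) cube([781, 136, 2011]); }
translate([109, 5560, 0]) cube([4270, 136, 2720]);
translate([109, 472, 0]) cube([136, 5088, 2720]);
translate([4243, 472, 0]) cube([136, 5088, 2720]);


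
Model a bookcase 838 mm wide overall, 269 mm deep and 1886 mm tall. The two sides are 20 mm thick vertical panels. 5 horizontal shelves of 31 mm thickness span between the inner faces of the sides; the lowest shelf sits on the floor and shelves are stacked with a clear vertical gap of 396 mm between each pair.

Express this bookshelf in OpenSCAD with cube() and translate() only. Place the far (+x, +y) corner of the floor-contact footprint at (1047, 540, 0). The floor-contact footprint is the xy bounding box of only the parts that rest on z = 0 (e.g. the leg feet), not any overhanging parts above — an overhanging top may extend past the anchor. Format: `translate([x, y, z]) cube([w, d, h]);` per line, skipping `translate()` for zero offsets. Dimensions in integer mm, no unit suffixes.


translate([209, 271, 0]) cube([20, 269, 1886]);
translate([1027, 271, 0]) cube([20, 269, 1886]);
translate([229, 271, 0]) cube([798, 269, 31]);
translate([229, 271, 427]) cube([798, 269, 31]);
translate([229, 271, 854]) cube([798, 269, 31]);
translate([229, 271, 1281]) cube([798, 269, 31]);
translate([229, 271, 1708]) cube([798, 269, 31]);


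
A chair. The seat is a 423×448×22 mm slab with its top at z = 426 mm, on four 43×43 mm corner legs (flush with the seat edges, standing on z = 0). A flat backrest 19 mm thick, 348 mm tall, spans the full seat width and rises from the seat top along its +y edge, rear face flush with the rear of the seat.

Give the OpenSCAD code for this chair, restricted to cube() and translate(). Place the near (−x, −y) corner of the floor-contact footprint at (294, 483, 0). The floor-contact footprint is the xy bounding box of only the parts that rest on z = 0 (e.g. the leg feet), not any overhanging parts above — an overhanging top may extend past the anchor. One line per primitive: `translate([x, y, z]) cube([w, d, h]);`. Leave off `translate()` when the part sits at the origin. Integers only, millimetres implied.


// leg_h = 426 - 22 = 404
translate([294, 483, 404]) cube([423, 448, 22]);
translate([294, 483, 0]) cube([43, 43, 404]);
translate([674, 483, 0]) cube([43, 43, 404]);
translate([294, 888, 0]) cube([43, 43, 404]);
translate([674, 888, 0]) cube([43, 43, 404]);
translate([294, 912, 426]) cube([423, 19, 348]);


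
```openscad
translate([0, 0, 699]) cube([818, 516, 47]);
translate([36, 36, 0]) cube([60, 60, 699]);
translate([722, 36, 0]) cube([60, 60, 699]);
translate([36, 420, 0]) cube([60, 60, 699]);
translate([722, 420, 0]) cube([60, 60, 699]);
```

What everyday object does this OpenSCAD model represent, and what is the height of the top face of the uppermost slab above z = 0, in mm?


A table. The table height is 746 mm.

A 818×516×47 slab sits at z = 699 on four 60 mm square posts — a table. The top surface is at 699 + 47 = 746 mm.


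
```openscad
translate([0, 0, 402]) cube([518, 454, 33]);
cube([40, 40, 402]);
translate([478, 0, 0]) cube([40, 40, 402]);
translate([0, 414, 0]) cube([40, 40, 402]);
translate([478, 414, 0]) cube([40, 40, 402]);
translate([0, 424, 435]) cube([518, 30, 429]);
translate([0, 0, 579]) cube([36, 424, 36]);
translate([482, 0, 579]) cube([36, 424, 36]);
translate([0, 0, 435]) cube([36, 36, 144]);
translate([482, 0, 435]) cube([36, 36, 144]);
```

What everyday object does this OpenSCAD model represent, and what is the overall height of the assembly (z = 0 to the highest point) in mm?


A chair. The overall height is 864 mm.

A slab on four corner posts with a tall panel at the back — a chair. The seat slab sits at z = 402 with thickness 33, and the 429 mm backrest starts at the seat top, so the overall height is 402 + 33 + 429 = 864 mm.


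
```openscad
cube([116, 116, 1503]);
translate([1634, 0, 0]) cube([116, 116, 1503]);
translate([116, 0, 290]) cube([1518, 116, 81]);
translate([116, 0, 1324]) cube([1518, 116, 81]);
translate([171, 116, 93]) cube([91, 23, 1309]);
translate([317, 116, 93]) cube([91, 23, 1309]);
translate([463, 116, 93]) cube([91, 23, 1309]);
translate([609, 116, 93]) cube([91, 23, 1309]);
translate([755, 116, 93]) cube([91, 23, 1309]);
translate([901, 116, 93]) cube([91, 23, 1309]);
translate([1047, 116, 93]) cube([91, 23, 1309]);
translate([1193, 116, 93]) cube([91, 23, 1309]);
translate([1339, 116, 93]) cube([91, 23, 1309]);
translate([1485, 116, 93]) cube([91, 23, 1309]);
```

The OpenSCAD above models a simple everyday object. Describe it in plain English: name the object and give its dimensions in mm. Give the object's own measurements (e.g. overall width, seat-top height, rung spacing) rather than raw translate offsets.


A fence section. Two 116×116 mm posts, 1503 mm tall, stand on the floor with a clear span of 1518 mm between their inner faces. Two horizontal rails of 116×81 mm section span the gap between the posts with their undersides at z = 290 mm and z = 1324 mm, flush with the posts' −y face. 10 pickets, each 91 mm wide, 23 mm thick and 1309 mm tall, are fixed to the +y face of the rails with their bottoms at z = 93 mm, spaced across the span with a 55 mm gap after the −x post and between neighbouring pickets, with 58 mm left before the +x post.


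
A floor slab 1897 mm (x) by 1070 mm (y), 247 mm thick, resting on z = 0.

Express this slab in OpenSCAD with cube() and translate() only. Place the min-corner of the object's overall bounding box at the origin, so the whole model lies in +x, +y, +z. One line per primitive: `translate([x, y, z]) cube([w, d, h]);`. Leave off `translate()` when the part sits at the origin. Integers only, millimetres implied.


cube([1897, 1070, 247]);


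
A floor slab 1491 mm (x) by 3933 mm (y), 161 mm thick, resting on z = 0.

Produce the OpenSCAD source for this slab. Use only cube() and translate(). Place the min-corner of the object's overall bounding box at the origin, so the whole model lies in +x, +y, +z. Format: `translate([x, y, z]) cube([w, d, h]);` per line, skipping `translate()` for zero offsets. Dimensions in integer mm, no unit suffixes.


cube([1491, 3933, 161]);


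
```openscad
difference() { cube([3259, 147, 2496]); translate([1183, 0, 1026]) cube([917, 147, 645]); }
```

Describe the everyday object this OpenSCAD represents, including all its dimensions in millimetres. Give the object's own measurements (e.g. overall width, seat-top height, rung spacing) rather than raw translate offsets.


A wall 3259 mm long (x), 147 mm thick (y), 2496 mm tall, with a rectangular window opening cut through it. The opening is 917 mm wide and 645 mm tall; its sill is at z = 1026 mm and its near (−x) edge is 1183 mm from the wall's −x end. The opening passes through the full wall thickness.


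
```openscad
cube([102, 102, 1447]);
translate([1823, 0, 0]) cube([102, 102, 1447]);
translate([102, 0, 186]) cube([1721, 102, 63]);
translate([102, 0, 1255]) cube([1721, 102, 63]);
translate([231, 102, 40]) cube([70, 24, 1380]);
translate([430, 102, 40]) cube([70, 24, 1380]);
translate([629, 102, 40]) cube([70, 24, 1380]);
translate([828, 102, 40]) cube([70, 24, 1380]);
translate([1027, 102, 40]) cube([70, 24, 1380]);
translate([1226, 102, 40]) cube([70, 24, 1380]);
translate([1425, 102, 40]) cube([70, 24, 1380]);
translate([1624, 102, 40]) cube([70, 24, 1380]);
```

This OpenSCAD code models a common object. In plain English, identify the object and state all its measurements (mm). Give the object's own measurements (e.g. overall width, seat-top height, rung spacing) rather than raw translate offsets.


A fence section. Two 102×102 mm posts, 1447 mm tall, stand on the floor with a clear span of 1721 mm between their inner faces. Two horizontal rails of 102×63 mm section span the gap between the posts with their undersides at z = 186 mm and z = 1255 mm, flush with the posts' −y face. 8 pickets, each 70 mm wide, 24 mm thick and 1380 mm tall, are fixed to the +y face of the rails with their bottoms at z = 40 mm, spaced across the span with a 129 mm gap after the −x post and between neighbouring pickets and before the +x post.


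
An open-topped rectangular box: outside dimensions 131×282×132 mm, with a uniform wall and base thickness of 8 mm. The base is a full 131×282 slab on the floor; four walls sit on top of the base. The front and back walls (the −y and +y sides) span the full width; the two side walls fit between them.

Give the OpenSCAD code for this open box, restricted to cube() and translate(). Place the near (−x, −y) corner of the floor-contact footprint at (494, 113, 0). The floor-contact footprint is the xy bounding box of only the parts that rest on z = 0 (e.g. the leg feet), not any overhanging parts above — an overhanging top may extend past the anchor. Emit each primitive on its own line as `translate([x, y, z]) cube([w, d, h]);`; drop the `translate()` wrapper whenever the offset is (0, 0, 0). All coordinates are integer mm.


translate([494, 113, 0]) cube([131, 282, 8]);
translate([494, 113, 8]) cube([131, 8, 124]);
translate([494, 387, 8]) cube([131, 8, 124]);
translate([494, 121, 8]) cube([8, 266, 124]);
translate([617, 121, 8]) cube([8, 266, 124]);
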